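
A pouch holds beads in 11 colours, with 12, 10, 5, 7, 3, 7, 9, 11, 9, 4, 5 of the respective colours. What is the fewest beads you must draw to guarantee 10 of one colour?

77

In the worst case you take as many as possible of each colour without reaching 10: 9 + 9 + 5 + 7 + 3 + 7 + 9 + 9 + 9 + 4 + 5 = 76.
The next one must give 10 of some colour, so 76 + 1 = 77.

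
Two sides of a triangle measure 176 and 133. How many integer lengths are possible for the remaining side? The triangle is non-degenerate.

265

The triangle inequality gives |176 − 133| < c < 176 + 133, i.e. 43 < c < 309.
So c can be any integer from 44 to 308: 265 values.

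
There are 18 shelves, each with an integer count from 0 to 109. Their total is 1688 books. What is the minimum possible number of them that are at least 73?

Each value short of 73 is at most 72, costing at least 109 − 72 = 37 against the maximum total of 1962.
We can afford to lose at most 1962 − 1688 = 274, so at most ⌊274/37⌋ = 7 fall short, and at least 11 are ≥ 73.
Exactly 11 works: 11 values at 109 and 7 at 72 total 1703; lower one of the high values by 15 (still ≥ 73) to hit 1688.

11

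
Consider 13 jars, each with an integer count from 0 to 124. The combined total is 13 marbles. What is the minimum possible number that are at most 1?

7

Each value above 1 is at least 2, contributing at least 2 − 0 = 2 above the floor 0.
The sum exceeds the floor total 0 by 13, so at most ⌊13/2⌋ = 6 exceed 1, and at least 7 are ≤ 1.
Exactly 7 works: 7 values at 0 and 6 at 2 total 12; raise one of the low values by 1 (still ≤ 1) to hit 13.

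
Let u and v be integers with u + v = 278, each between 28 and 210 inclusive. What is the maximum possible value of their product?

19321

For a fixed sum, the product uv is largest when u and v are as close as possible.
Taking u = 139 and v = 139 (both in [28, 210]) gives uv = 19321.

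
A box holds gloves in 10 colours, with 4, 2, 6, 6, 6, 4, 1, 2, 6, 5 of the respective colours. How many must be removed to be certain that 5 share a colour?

In the worst case you take as many as possible of each colour without reaching 5: 4 + 2 + 4 + 4 + 4 + 4 + 1 + 2 + 4 + 4 = 33.
The next one must give 5 of some colour, so 33 + 1 = 34.

34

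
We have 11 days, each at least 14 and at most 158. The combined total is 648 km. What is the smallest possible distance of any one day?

14

Minimizing one value means maximizing the remaining 10.
The other 10 can take up 10 × 158 = 1580 ≥ 648 − 14, so one day can sit at its floor of 14.
Achievable: one at 14 and the other 10 totalling 634, which fits since 10 × 14 ≤ 634 ≤ 10 × 158.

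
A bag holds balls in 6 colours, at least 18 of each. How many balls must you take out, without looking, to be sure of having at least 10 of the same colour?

You could draw 9 of every colour without reaching 10 of any — 54 in all.
One more forces 10 of some colour, so 54 + 1 = 55.

55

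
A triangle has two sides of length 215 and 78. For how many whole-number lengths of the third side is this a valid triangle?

The triangle inequality gives |215 − 78| < c < 215 + 78, i.e. 137 < c < 293.
So c can be any integer from 138 to 292: 155 values.

155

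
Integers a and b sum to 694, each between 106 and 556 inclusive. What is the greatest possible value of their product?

120409

For a fixed sum, the product ab is largest when a and b are as close as possible.
Taking a = 347 and b = 347 (both in [106, 556]) gives ab = 120409.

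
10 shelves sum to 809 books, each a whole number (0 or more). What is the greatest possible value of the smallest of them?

The average is 809/10 < 81, so some value is ≤ 80.
Achievable: 1 of them at 80 and 9 at 81 total 809.

80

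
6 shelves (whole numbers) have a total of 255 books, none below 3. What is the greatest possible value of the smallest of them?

The average is 255/6 < 43, so some value is ≤ 42.
Achievable: 3 of them at 42 and 3 at 43 total 255.

42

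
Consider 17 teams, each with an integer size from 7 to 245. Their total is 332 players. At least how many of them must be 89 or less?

15

If only k of them are at most 89, the other 17 − k are at least 90, so the total is at least (17 − k)·90 + k·7.
This is ≤ 332, so (17 − k)·90 + 7k ≤ 332, which gives k ≥ 15.
Exactly 15 works: 15 values at 7 and 2 at 90 total 285; raise one of the low values by 47 (still ≤ 89) to hit 332.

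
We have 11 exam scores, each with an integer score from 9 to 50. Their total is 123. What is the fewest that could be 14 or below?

7

Each value above 14 is at least 15, contributing at least 15 − 9 = 6 above the floor 9.
The sum exceeds the floor total 99 by 24, so at most ⌊24/6⌋ = 4 exceed 14, and at least 7 are ≤ 14.
Exactly 7 works: 7 values at 9 and 4 at 15 total 123.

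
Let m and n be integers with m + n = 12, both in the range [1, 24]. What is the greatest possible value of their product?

36

mn = m(12 − m) is maximized when m is as near 12/2 as the bounds allow.
Taking m = 6 and n = 6 (both in [1, 24]) gives mn = 36.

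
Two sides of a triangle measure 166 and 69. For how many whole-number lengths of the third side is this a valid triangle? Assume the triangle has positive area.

The triangle inequality gives |166 − 69| < c < 166 + 69, i.e. 97 < c < 235.
So c can be any integer from 98 to 234: 137 values.

137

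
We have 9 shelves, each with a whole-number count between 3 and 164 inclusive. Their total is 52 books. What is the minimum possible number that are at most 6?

Let j be the number exceeding 6. Then the total is ≥ 7·j + 3·(9 − j) = 27 + 4j.
So 4j ≤ 25 and j ≤ 6; hence at least 9 − 6 = 3 are ≤ 6.
Exactly 3 works: 3 values at 3 and 6 at 7 total 51; raise one of the low values by 1 (still ≤ 6) to hit 52.

3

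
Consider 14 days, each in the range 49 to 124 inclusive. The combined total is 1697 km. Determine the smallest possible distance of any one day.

85

To make one day as small as possible, make the other 13 as large as possible.
The other 13 contribute at most 13 × 124 = 1612, leaving at least 1697 − 1612 = 85.
Since 85 ≥ 49, this is achievable: one at 85 and 13 at 124.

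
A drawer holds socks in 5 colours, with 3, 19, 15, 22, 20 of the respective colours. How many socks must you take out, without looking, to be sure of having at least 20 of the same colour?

76

In the worst case you take as many as possible of each colour without reaching 20: 3 + 19 + 15 + 19 + 19 = 75.
The next one must give 20 of some colour, so 75 + 1 = 76.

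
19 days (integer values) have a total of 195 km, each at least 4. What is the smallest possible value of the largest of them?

The average is 195/19 > 10, so not all 19 can be 10 or less; the largest is ≥ 11.
Achievable: 5 of them at 11 and 14 at 10 total 195.

11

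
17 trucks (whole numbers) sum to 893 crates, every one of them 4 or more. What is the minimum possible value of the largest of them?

Some value must be at least ⌈893/17⌉ = 53, since 17 × 52 = 884 < 893.
Achievable: 9 of them at 53 and 8 at 52 total 893.

53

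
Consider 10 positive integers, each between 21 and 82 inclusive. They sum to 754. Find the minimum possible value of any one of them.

21

Minimizing one value means maximizing the remaining 9.
The other 9 can take up 9 × 82 = 738 ≥ 754 − 21, so one integer can sit at its floor of 21.
Achievable: one at 21 and the other 9 totalling 733, which fits since 9 × 21 ≤ 733 ≤ 9 × 82.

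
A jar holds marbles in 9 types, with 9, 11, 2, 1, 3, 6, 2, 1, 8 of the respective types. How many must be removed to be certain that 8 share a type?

In the worst case you take as many as possible of each type without reaching 8: 7 + 7 + 2 + 1 + 3 + 6 + 2 + 1 + 7 = 36.
The next one must give 8 of some type, so 36 + 1 = 37.

37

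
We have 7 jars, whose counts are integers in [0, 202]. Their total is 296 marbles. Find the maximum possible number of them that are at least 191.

1

With k values at 191 or above and the rest at least 0, the sum is at least 0 + 191k.
Since the sum is 296, we need 191k ≤ 296, i.e. k ≤ 1.
k = 1 is achieved by 1 value at 191 and 6 at 0, total 191; add 105 to one value (staying below 191) to reach 296.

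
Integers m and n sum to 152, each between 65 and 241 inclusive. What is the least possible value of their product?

mn = m(152 − m) is concave in m, so over [65, 87] it is minimized at an endpoint.
The extreme feasible split is m = 65, n = 87, giving mn = 5655.

5655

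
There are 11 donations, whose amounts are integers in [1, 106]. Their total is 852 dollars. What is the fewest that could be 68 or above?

Suppose at most 11 − j of them reach 68; then j values are ≤ 67 and the rest ≤ 106.
The total is then ≤ 67·j + 106·(11 − j) = 1166 − 39j. For this to be ≥ 852 we need j ≤ 8, so at least 11 − 8 = 3 must reach 68.
Exactly 3 works: 3 values at 106 and 8 at 67 total 854; lower one of the high values by 2 (still ≥ 68) to hit 852.

3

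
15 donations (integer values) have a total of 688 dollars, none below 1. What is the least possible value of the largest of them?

The 15 values sum to 688, so their maximum is at least ⌈688/15⌉ = 46.
Achievable: 13 of them at 46 and 2 at 45 total 688.

46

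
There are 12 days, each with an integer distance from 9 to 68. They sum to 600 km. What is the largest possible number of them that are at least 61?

With k values at 61 or above and the rest at least 9, the sum is at least 108 + 52k.
Since the sum is 600, we need 52k ≤ 492, i.e. k ≤ 9.
k = 9 is achieved by 9 values at 61 and 3 at 9, total 576; add 24 to one value (staying below 61) to reach 600.

9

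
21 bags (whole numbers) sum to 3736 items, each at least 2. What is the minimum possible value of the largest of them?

178

If every one of the 21 were at most 177, the total would be at most 21 × 177 = 3717 < 3736.
Achievable: 19 of them at 178 and 2 at 177 total 3736.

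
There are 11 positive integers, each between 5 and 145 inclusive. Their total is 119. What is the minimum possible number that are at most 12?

3

Each value above 12 is at least 13, contributing at least 13 − 5 = 8 above the floor 5.
The sum exceeds the floor total 55 by 64, so at most ⌊64/8⌋ = 8 exceed 12, and at least 3 are ≤ 12.
Exactly 3 works: 3 values at 5 and 8 at 13 total 119.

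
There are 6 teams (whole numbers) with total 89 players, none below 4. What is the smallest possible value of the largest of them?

The 6 values sum to 89, so their maximum is at least ⌈89/6⌉ = 15.
Taking 1 copy of 14 and 5 copies of 15 gives exactly 89, so 15 is attained.

15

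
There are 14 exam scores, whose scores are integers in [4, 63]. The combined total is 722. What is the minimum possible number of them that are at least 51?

Each value short of 51 is at most 50, costing at least 63 − 50 = 13 against the maximum total of 882.
We can afford to lose at most 882 − 722 = 160, so at most ⌊160/13⌋ = 12 fall short, and at least 2 are ≥ 51.
Exactly 2 works: 2 values at 63 and 12 at 50 total 726; lower one of the high values by 4 (still ≥ 51) to hit 722.

2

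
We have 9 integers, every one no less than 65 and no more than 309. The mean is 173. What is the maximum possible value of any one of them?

309

Maximizing one value means minimizing the remaining 8.
The total is 9 × 173 = 1557.
The other 8 contribute at least 8 × 65 = 520, leaving at most 1557 − 520 = 1037.
But each integer is capped at 309, so the maximum is 309.
Achievable: one at 309 and the other 8 totalling 1248, which fits since 8 × 65 ≤ 1248 ≤ 8 × 309.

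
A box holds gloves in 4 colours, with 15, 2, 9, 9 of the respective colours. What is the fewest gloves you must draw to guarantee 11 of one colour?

31

In the worst case you take as many as possible of each colour without reaching 11: 10 + 2 + 9 + 9 = 30.
The next one must give 11 of some colour, so 30 + 1 = 31.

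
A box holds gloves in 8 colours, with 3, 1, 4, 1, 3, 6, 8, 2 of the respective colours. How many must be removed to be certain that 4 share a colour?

In the worst case you take as many as possible of each colour without reaching 4: 3 + 1 + 3 + 1 + 3 + 3 + 3 + 2 = 19.
The next one must give 4 of some colour, so 19 + 1 = 20.

20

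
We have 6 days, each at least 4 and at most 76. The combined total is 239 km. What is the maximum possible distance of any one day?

To make one day as large as possible, make the other 5 as small as possible.
The other 5 contribute at least 5 × 4 = 20, leaving at most 239 − 20 = 219.
But each day is capped at 76, so the maximum is 76.
Achievable: one at 76 and the other 5 totalling 163, which fits since 5 × 4 ≤ 163 ≤ 5 × 76.

76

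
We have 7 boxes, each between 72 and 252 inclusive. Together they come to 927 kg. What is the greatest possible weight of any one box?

252

To make one box as large as possible, make the other 6 as small as possible.
The other 6 contribute at least 6 × 72 = 432, leaving at most 927 − 432 = 495.
But each box is capped at 252, so the maximum is 252.
Achievable: one at 252 and the other 6 totalling 675, which fits since 6 × 72 ≤ 675 ≤ 6 × 252.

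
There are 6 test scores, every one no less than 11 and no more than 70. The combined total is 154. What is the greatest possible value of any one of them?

70

To make one score as large as possible, make the other 5 as small as possible.
The other 5 contribute at least 5 × 11 = 55, leaving at most 154 − 55 = 99.
But each score is capped at 70, so the maximum is 70.
Achievable: one at 70 and the other 5 totalling 84, which fits since 5 × 11 ≤ 84 ≤ 5 × 70.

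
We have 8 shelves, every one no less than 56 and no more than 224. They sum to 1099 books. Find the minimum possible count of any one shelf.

To make one shelf as small as possible, make the other 7 as large as possible.
The other 7 can take up 7 × 224 = 1568 ≥ 1099 − 56, so one shelf can sit at its floor of 56.
Achievable: one at 56 and the other 7 totalling 1043, which fits since 7 × 56 ≤ 1043 ≤ 7 × 224.

56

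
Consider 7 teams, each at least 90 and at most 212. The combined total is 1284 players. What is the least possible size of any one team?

90

Minimizing one value means maximizing the remaining 6.
The other 6 can take up 6 × 212 = 1272 ≥ 1284 − 90, so one team can sit at its floor of 90.
Achievable: one at 90 and the other 6 totalling 1194, which fits since 6 × 90 ≤ 1194 ≤ 6 × 212.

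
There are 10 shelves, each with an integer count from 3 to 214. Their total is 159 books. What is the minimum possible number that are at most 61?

Each value above 61 is at least 62, contributing at least 62 − 3 = 59 above the floor 3.
The sum exceeds the floor total 30 by 129, so at most ⌊129/59⌋ = 2 exceed 61, and at least 8 are ≤ 61.
Exactly 8 works: 8 values at 3 and 2 at 62 total 148; raise one of the low values by 11 (still ≤ 61) to hit 159.

8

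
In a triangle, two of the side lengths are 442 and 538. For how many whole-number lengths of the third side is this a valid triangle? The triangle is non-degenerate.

883

The triangle inequality gives |442 − 538| < c < 442 + 538, i.e. 96 < c < 980.
So c can be any integer from 97 to 979: 883 values.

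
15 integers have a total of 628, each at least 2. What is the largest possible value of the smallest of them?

41

The 15 values sum to 628, so their minimum is at most ⌊628/15⌋ = 41.
Taking 2 copies of 41 and 13 copies of 42 gives exactly 628, so 41 is attained.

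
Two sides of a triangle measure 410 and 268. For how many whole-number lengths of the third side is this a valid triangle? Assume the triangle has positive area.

The triangle inequality gives |410 − 268| < c < 410 + 268, i.e. 142 < c < 678.
So c can be any integer from 143 to 677: 535 values.

535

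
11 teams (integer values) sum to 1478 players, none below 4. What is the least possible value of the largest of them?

The average is 1478/11 > 134, so not all 11 can be 134 or less; the largest is ≥ 135.
Taking 7 copies of 134 and 4 copies of 135 gives exactly 1478, so 135 is attained.

135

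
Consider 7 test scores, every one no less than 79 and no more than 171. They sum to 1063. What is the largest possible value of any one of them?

To make one score as large as possible, make the other 6 as small as possible.
The other 6 contribute at least 6 × 79 = 474, leaving at most 1063 − 474 = 589.
But each score is capped at 171, so the maximum is 171.
Achievable: one at 171 and the other 6 totalling 892, which fits since 6 × 79 ≤ 892 ≤ 6 × 171.

171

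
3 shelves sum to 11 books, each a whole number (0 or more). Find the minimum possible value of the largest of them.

4

The average is 11/3 > 3, so not all 3 can be 3 or less; the largest is ≥ 4.
Achievable: 2 of them at 4 and 1 at 3 total 11.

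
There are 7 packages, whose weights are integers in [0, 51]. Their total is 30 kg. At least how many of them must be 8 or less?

Each value above 8 is at least 9, contributing at least 9 − 0 = 9 above the floor 0.
The sum exceeds the floor total 0 by 30, so at most ⌊30/9⌋ = 3 exceed 8, and at least 4 are ≤ 8.
Exactly 4 works: 4 values at 0 and 3 at 9 total 27; raise one of the low values by 3 (still ≤ 8) to hit 30.

4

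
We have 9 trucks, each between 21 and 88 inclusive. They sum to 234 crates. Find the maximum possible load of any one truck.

Maximizing one value means minimizing the remaining 8.
The other 8 contribute at least 8 × 21 = 168, leaving at most 234 − 168 = 66.
Since 66 ≤ 88, this is achievable: one at 66 and 8 at 21.

66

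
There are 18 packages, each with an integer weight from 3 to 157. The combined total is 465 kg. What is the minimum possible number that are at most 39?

7

If only k of them are at most 39, the other 18 − k are at least 40, so the total is at least (18 − k)·40 + k·3.
This is ≤ 465, so (18 − k)·40 + 3k ≤ 465, which gives k ≥ 7.
Exactly 7 works: 7 values at 3 and 11 at 40 total 461; raise one of the low values by 4 (still ≤ 39) to hit 465.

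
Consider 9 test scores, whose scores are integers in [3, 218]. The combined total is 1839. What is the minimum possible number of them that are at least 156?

If only k of them are at least 156, the other 9 − k are at most 155, so the total is at most k·218 + (9 − k)·155.
This must reach 1839, so k·218 + (9 − k)·155 ≥ 1839, giving k ≥ 8.
Exactly 8 works: 8 values at 218 and 1 at 155 total 1899; lower one of the high values by 60 (still ≥ 156) to hit 1839.

8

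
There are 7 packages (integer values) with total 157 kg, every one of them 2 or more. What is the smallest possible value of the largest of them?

The 7 values sum to 157, so their maximum is at least ⌈157/7⌉ = 23.
Equality holds with 3 values of 23 and 4 values of 22.

23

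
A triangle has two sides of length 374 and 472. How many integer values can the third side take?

747

The triangle inequality gives |374 − 472| < c < 374 + 472, i.e. 98 < c < 846.
So c can be any integer from 99 to 845: 747 values.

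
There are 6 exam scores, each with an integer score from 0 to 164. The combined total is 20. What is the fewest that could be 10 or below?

Each value above 10 is at least 11, contributing at least 11 − 0 = 11 above the floor 0.
The sum exceeds the floor total 0 by 20, so at most ⌊20/11⌋ = 1 exceed 10, and at least 5 are ≤ 10.
Exactly 5 works: 5 values at 0 and 1 at 11 total 11; raise one of the low values by 9 (still ≤ 10) to hit 20.

5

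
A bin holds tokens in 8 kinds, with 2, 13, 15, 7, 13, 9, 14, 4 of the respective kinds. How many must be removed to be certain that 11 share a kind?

In the worst case you take as many as possible of each kind without reaching 11: 2 + 10 + 10 + 7 + 10 + 9 + 10 + 4 = 62.
The next one must give 11 of some kind, so 62 + 1 = 63.

63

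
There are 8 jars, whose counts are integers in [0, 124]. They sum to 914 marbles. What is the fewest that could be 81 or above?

7

If only k of them are at least 81, the other 8 − k are at most 80, so the total is at most k·124 + (8 − k)·80.
This must reach 914, so k·124 + (8 − k)·80 ≥ 914, giving k ≥ 7.
Exactly 7 works: 7 values at 124 and 1 at 80 total 948; lower one of the high values by 34 (still ≥ 81) to hit 914.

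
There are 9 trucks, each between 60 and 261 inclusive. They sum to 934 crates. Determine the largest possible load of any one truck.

To make one truck as large as possible, make the other 8 as small as possible.
The other 8 contribute at least 8 × 60 = 480, leaving at most 934 − 480 = 454.
But each truck is capped at 261, so the maximum is 261.
Achievable: one at 261 and the other 8 totalling 673, which fits since 8 × 60 ≤ 673 ≤ 8 × 261.

261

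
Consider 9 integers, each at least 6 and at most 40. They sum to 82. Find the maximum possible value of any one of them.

34

To make one integer as large as possible, make the other 8 as small as possible.
The other 8 contribute at least 8 × 6 = 48, leaving at most 82 − 48 = 34.
Since 34 ≤ 40, this is achievable: one at 34 and 8 at 6.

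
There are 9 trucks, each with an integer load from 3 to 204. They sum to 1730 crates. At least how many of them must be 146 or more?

Suppose at most 9 − j of them reach 146; then j values are ≤ 145 and the rest ≤ 204.
The total is then ≤ 145·j + 204·(9 − j) = 1836 − 59j. For this to be ≥ 1730 we need j ≤ 1, so at least 9 − 1 = 8 must reach 146.
Exactly 8 works: 8 values at 204 and 1 at 145 total 1777; lower one of the high values by 47 (still ≥ 146) to hit 1730.

8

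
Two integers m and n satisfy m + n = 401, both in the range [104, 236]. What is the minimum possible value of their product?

Since m + n is fixed, pushing one of them to its bound minimizes the product.
At the endpoint m = 165, n = 401 − 165 = 236, so mn = 165 × 236 = 38940.

38940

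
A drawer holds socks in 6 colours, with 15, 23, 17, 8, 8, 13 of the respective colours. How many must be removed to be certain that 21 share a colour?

82

In the worst case you take as many as possible of each colour without reaching 21: 15 + 20 + 17 + 8 + 8 + 13 = 81.
The next one must give 21 of some colour, so 81 + 1 = 82.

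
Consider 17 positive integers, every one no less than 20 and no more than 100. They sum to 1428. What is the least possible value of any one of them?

Minimizing one value means maximizing the remaining 16.
The other 16 can take up 16 × 100 = 1600 ≥ 1428 − 20, so one integer can sit at its floor of 20.
Achievable: one at 20 and the other 16 totalling 1408, which fits since 16 × 20 ≤ 1408 ≤ 16 × 100.

20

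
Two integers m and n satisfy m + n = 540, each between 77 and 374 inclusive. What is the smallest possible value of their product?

62084

Since m + n is fixed, pushing one of them to its bound minimizes the product.
At the endpoint m = 166, n = 540 − 166 = 374, so mn = 166 × 374 = 62084.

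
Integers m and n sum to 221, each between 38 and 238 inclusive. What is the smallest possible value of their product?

6954

For a fixed sum, mn is smallest when m and n are as far apart as possible.
At the endpoint m = 38, n = 221 − 38 = 183, so mn = 38 × 183 = 6954.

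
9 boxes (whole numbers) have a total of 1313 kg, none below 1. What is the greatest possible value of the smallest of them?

If every one of the 9 were at least 146, the total would be at least 9 × 146 = 1314 > 1313.
Equality holds with 1 value of 145 and 8 values of 146.

145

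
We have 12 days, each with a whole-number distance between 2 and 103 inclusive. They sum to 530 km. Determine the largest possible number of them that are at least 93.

If k of the values are ≥ 93, the total is ≥ 93k + 2(12 − k).
Setting 93k + 2(12 − k) ≤ 530 gives 91k ≤ 506, so k ≤ 5.
k = 5 is achieved by 5 values at 93 and 7 at 2, total 479; add 51 to one value (staying below 93) to reach 530.

5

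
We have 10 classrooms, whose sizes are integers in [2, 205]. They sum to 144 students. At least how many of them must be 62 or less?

Let j be the number exceeding 62. Then the total is ≥ 63·j + 2·(10 − j) = 20 + 61j.
So 61j ≤ 124 and j ≤ 2; hence at least 10 − 2 = 8 are ≤ 62.
Exactly 8 works: 8 values at 2 and 2 at 63 total 142; raise one of the low values by 2 (still ≤ 62) to hit 144.

8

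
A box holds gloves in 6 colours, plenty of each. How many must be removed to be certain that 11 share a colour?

61

In the worst case you draw 10 of each of the 6 colours: 6 × 10 = 60.
One more forces 11 of some colour, so 60 + 1 = 61.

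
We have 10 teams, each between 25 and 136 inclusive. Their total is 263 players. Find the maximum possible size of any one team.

To make one team as large as possible, make the other 9 as small as possible.
The other 9 contribute at least 9 × 25 = 225, leaving at most 263 − 225 = 38.
Since 38 ≤ 136, this is achievable: one at 38 and 9 at 25.

38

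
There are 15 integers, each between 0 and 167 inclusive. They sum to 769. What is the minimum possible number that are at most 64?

4

Each value above 64 is at least 65, contributing at least 65 − 0 = 65 above the floor 0.
The sum exceeds the floor total 0 by 769, so at most ⌊769/65⌋ = 11 exceed 64, and at least 4 are ≤ 64.
Exactly 4 works: 4 values at 0 and 11 at 65 total 715; raise one of the low values by 54 (still ≤ 64) to hit 769.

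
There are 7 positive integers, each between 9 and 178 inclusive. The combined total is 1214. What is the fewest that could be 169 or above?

Suppose at most 7 − j of them reach 169; then j values are ≤ 168 and the rest ≤ 178.
The total is then ≤ 168·j + 178·(7 − j) = 1246 − 10j. For this to be ≥ 1214 we need j ≤ 3, so at least 7 − 3 = 4 must reach 169.
Exactly 4 works: 4 values at 178 and 3 at 168 total 1216; lower one of the high values by 2 (still ≥ 169) to hit 1214.

4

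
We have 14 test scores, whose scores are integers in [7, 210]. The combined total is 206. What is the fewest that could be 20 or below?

If only k of them are at most 20, the other 14 − k are at least 21, so the total is at least (14 − k)·21 + k·7.
This is ≤ 206, so (14 − k)·21 + 7k ≤ 206, which gives k ≥ 7.
Exactly 7 works: 7 values at 7 and 7 at 21 total 196; raise one of the low values by 10 (still ≤ 20) to hit 206.

7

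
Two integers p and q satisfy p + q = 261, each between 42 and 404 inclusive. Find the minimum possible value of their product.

pq = p(261 − p) is concave in p, so over [42, 219] it is minimized at an endpoint.
The extreme feasible split is p = 42, q = 219, giving pq = 9198.

9198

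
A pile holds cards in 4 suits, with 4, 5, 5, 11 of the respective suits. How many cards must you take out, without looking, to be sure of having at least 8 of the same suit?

22

In the worst case you take as many as possible of each suit without reaching 8: 4 + 5 + 5 + 7 = 21.
The next one must give 8 of some suit, so 21 + 1 = 22.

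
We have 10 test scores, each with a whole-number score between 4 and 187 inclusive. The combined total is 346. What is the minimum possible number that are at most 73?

Let j be the number exceeding 73. Then the total is ≥ 74·j + 4·(10 − j) = 40 + 70j.
So 70j ≤ 306 and j ≤ 4; hence at least 10 − 4 = 6 are ≤ 73.
Exactly 6 works: 6 values at 4 and 4 at 74 total 320; raise one of the low values by 26 (still ≤ 73) to hit 346.

6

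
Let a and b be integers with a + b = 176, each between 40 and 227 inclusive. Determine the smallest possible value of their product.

5440

For a fixed sum, ab is smallest when a and b are as far apart as possible.
At the endpoint a = 40, b = 176 − 40 = 136, so ab = 40 × 136 = 5440.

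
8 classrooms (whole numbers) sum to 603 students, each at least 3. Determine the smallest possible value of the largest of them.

76

The average is 603/8 > 75, so not all 8 can be 75 or less; the largest is ≥ 76.
Achievable: 3 of them at 76 and 5 at 75 total 603.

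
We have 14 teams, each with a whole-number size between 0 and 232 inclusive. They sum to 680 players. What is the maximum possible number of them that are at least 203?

If k of the values are ≥ 203, the total is ≥ 203k + 0(14 − k).
Setting 203k + 0(14 − k) ≤ 680 gives 203k ≤ 680, so k ≤ 3.
k = 3 is achieved by 3 values at 203 and 11 at 0, total 609; add 71 to one value (staying below 203) to reach 680.

3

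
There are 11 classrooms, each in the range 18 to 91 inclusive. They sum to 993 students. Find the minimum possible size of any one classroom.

83

To make one classroom as small as possible, make the other 10 as large as possible.
The other 10 contribute at most 10 × 91 = 910, leaving at least 993 − 910 = 83.
Since 83 ≥ 18, this is achievable: one at 83 and 10 at 91.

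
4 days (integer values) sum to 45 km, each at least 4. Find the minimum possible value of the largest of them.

12

The average is 45/4 > 11, so not all 4 can be 11 or less; the largest is ≥ 12.
Taking 3 copies of 11 and 1 copy of 12 gives exactly 45, so 12 is attained.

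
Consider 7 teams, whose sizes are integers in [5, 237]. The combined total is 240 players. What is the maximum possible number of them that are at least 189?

1

Suppose k of them are at least 189. Those contribute at least 189 each and the other 7 − k at least 5 each.
So the total is at least 189k + 5(7 − k) = 35 + 184k. This must be ≤ 240, giving k ≤ 1.
k = 1 is achieved by 1 value at 189 and 6 at 5, total 219; add 21 to one value (staying below 189) to reach 240.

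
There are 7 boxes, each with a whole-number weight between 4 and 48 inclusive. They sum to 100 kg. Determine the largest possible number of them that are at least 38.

If k of the values are ≥ 38, the total is ≥ 38k + 4(7 − k).
Setting 38k + 4(7 − k) ≤ 100 gives 34k ≤ 72, so k ≤ 2.
k = 2 is achieved by 2 values at 38 and 5 at 4, total 96; add 4 to one value (staying below 38) to reach 100.

2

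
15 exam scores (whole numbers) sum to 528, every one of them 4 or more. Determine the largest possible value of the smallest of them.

The 15 values sum to 528, so their minimum is at most ⌊528/15⌋ = 35.
Equality holds with 12 values of 35 and 3 values of 36.

35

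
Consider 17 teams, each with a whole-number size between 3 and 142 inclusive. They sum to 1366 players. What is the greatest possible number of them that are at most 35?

9

Suppose k of them are at most 35. Those contribute at most 35 each and the rest at most 142 each.
So the total is at most 35k + 142(17 − k) = 2414 − 107k. This must still be ≥ 1366, so k ≤ 9.
k = 9 is achieved by 9 values at 35 and 8 at 142, total 1451; lower one of the 142's by 85 (still > 35) to reach 1366.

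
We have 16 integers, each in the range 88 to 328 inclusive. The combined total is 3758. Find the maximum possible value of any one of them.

328

Maximizing one value means minimizing the remaining 15.
The other 15 contribute at least 15 × 88 = 1320, leaving at most 3758 − 1320 = 2438.
But each integer is capped at 328, so the maximum is 328.
Achievable: one at 328 and the other 15 totalling 3430, which fits since 15 × 88 ≤ 3430 ≤ 15 × 328.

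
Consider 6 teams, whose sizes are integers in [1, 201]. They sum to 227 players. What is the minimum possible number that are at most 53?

Let j be the number exceeding 53. Then the total is ≥ 54·j + 1·(6 − j) = 6 + 53j.
So 53j ≤ 221 and j ≤ 4; hence at least 6 − 4 = 2 are ≤ 53.
Exactly 2 works: 2 values at 1 and 4 at 54 total 218; raise one of the low values by 9 (still ≤ 53) to hit 227.

2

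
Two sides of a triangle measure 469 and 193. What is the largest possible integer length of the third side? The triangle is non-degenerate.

The third side must be less than 469 + 193 = 662.
The largest integer below 662 is 661.

661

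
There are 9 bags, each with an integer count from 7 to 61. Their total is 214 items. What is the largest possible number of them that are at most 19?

Each value at 19 or below falls at least 61 − 19 = 42 short of the ceiling 61.
The ceiling total is 9 × 61 = 549, and we need 214, so at most ⌊(549 − 214)/42⌋ = 7 can be that low.
k = 7 is achieved by 7 values at 19 and 2 at 61, total 255; lower one of the 61's by 41 (still > 19) to reach 214.

7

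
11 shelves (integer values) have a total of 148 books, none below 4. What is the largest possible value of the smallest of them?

The average is 148/11 < 14, so some value is ≤ 13.
Achievable: 6 of them at 13 and 5 at 14 total 148.

13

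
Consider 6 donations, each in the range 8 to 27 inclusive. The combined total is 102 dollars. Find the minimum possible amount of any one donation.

8

Minimizing one value means maximizing the remaining 5.
The other 5 can take up 5 × 27 = 135 ≥ 102 − 8, so one donation can sit at its floor of 8.
Achievable: one at 8 and the other 5 totalling 94, which fits since 5 × 8 ≤ 94 ≤ 5 × 27.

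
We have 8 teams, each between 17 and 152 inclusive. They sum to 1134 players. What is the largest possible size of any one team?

To make one team as large as possible, make the other 7 as small as possible.
The other 7 contribute at least 7 × 17 = 119, leaving at most 1134 − 119 = 1015.
But each team is capped at 152, so the maximum is 152.
Achievable: one at 152 and the other 7 totalling 982, which fits since 7 × 17 ≤ 982 ≤ 7 × 152.

152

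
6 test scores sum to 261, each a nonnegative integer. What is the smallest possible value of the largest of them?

If every one of the 6 were at most 43, the total would be at most 6 × 43 = 258 < 261.
Achievable: 3 of them at 44 and 3 at 43 total 261.

44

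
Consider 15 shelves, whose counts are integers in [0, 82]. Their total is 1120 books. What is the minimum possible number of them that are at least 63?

10

Suppose at most 15 − j of them reach 63; then j values are ≤ 62 and the rest ≤ 82.
The total is then ≤ 62·j + 82·(15 − j) = 1230 − 20j. For this to be ≥ 1120 we need j ≤ 5, so at least 15 − 5 = 10 must reach 63.
Exactly 10 works: 10 values at 82 and 5 at 62 total 1130; lower one of the high values by 10 (still ≥ 63) to hit 1120.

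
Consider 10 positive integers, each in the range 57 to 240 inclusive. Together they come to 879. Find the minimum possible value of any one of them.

57

To make one integer as small as possible, make the other 9 as large as possible.
The other 9 can take up 9 × 240 = 2160 ≥ 879 − 57, so one integer can sit at its floor of 57.
Achievable: one at 57 and the other 9 totalling 822, which fits since 9 × 57 ≤ 822 ≤ 9 × 240.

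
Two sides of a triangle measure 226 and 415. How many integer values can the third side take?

451

The triangle inequality gives |226 − 415| < c < 226 + 415, i.e. 189 < c < 641.
So c can be any integer from 190 to 640: 451 values.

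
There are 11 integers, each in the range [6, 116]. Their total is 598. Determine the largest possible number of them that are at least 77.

If k of the values are ≥ 77, the total is ≥ 77k + 6(11 − k).
Setting 77k + 6(11 − k) ≤ 598 gives 71k ≤ 532, so k ≤ 7.
k = 7 is achieved by 7 values at 77 and 4 at 6, total 563; add 35 to one value (staying below 77) to reach 598.

7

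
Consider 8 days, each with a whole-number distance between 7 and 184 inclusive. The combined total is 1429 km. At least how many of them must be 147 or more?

7

Suppose at most 8 − j of them reach 147; then j values are ≤ 146 and the rest ≤ 184.
The total is then ≤ 146·j + 184·(8 − j) = 1472 − 38j. For this to be ≥ 1429 we need j ≤ 1, so at least 8 − 1 = 7 must reach 147.
Exactly 7 works: 7 values at 184 and 1 at 146 total 1434; lower one of the high values by 5 (still ≥ 147) to hit 1429.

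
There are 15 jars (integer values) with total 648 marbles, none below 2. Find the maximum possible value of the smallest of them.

43

If every one of the 15 were at least 44, the total would be at least 15 × 44 = 660 > 648.
Equality holds with 12 values of 43 and 3 values of 44.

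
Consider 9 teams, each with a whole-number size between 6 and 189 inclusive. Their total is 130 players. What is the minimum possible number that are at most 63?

8

Let j be the number exceeding 63. Then the total is ≥ 64·j + 6·(9 − j) = 54 + 58j.
So 58j ≤ 76 and j ≤ 1; hence at least 9 − 1 = 8 are ≤ 63.
Exactly 8 works: 8 values at 6 and 1 at 64 total 112; raise one of the low values by 18 (still ≤ 63) to hit 130.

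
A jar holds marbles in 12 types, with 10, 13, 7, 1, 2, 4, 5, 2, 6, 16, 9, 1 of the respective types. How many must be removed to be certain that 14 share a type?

74

In the worst case you take as many as possible of each type without reaching 14: 10 + 13 + 7 + 1 + 2 + 4 + 5 + 2 + 6 + 13 + 9 + 1 = 73.
The next one must give 14 of some type, so 73 + 1 = 74.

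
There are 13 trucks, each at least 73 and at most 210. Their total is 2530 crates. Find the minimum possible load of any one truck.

To make one truck as small as possible, make the other 12 as large as possible.
The other 12 can take up 12 × 210 = 2520 ≥ 2530 − 73, so one truck can sit at its floor of 73.
Achievable: one at 73 and the other 12 totalling 2457, which fits since 12 × 73 ≤ 2457 ≤ 12 × 210.

73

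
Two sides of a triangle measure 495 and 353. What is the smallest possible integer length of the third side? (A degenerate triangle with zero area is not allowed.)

The third side must exceed |495 − 353| = 142.
The smallest integer above 142 is 143.

143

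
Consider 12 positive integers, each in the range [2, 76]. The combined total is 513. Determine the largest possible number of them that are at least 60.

8

If k of the values are ≥ 60, the total is ≥ 60k + 2(12 − k).
Setting 60k + 2(12 − k) ≤ 513 gives 58k ≤ 489, so k ≤ 8.
k = 8 is achieved by 8 values at 60 and 4 at 2, total 488; add 25 to one value (staying below 60) to reach 513.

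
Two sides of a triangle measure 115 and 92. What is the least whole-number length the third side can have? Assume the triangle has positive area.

The third side must exceed |115 − 92| = 23.
The smallest integer above 23 is 24.

24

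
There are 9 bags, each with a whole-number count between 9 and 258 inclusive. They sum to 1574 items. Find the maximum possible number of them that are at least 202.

If k of the values are ≥ 202, the total is ≥ 202k + 9(9 − k).
Setting 202k + 9(9 − k) ≤ 1574 gives 193k ≤ 1493, so k ≤ 7.
k = 7 is achieved by 7 values at 202 and 2 at 9, total 1432; add 142 to one value (staying below 202) to reach 1574.

7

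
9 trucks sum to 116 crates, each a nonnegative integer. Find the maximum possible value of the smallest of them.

If every one of the 9 were at least 13, the total would be at least 9 × 13 = 117 > 116.
Taking 1 copy of 12 and 8 copies of 13 gives exactly 116, so 12 is attained.

12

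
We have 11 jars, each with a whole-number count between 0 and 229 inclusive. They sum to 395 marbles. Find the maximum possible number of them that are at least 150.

2

If k of the values are ≥ 150, the total is ≥ 150k + 0(11 − k).
Setting 150k + 0(11 − k) ≤ 395 gives 150k ≤ 395, so k ≤ 2.
k = 2 is achieved by 2 values at 150 and 9 at 0, total 300; add 95 to one value (staying below 150) to reach 395.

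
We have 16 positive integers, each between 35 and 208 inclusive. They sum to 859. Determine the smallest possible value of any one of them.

To make one integer as small as possible, make the other 15 as large as possible.
The other 15 can take up 15 × 208 = 3120 ≥ 859 − 35, so one integer can sit at its floor of 35.
Achievable: one at 35 and the other 15 totalling 824, which fits since 15 × 35 ≤ 824 ≤ 15 × 208.

35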